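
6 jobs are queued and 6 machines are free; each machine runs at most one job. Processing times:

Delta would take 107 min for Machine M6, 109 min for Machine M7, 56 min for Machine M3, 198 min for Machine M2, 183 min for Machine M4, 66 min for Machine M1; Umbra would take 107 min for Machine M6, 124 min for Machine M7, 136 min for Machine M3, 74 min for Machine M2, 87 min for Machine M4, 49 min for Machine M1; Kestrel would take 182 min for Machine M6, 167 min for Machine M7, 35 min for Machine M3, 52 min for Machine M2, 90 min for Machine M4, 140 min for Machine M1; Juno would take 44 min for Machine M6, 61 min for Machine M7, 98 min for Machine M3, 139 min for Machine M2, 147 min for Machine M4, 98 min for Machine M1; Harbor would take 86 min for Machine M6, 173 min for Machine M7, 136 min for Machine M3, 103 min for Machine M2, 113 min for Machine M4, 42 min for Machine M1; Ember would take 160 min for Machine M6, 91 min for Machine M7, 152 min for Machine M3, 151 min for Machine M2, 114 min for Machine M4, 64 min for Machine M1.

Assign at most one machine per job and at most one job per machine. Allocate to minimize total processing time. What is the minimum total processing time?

Optimal: Delta→Machine M3 (56 min), Umbra→Machine M4 (87 min), Kestrel→Machine M2 (52 min), Juno→Machine M6 (44 min), Harbor→Machine M1 (42 min), Ember→Machine M7 (91 min) — total 56+87+52+44+42+91 = 372 min.
Min-entry greedy (repeatedly take the single cheapest remaining cell) gives 469 min, worse by 97.
Swapping Umbra↔Ember (Umbra→Machine M7 124 min, Ember→Machine M4 114 min) adds 60.

Minimum total: 372 min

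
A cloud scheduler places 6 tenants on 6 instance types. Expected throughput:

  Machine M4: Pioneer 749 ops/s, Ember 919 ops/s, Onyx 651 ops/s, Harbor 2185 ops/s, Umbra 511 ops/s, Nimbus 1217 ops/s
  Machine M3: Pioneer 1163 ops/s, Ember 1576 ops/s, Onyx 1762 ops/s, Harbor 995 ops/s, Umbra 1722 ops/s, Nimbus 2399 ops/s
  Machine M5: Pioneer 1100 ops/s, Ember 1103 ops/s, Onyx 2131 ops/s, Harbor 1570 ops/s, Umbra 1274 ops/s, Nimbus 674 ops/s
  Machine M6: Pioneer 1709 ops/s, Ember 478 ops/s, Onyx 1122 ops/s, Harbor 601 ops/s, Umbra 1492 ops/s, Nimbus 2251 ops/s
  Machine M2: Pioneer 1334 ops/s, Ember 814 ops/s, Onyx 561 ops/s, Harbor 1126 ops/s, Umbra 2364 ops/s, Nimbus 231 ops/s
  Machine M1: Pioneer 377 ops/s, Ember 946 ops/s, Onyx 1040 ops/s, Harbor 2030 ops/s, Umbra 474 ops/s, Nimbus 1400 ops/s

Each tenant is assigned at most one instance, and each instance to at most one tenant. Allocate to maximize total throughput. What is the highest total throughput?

This is the linear assignment problem.
Optimal: Pioneer→Machine M6 (1709 ops/s), Ember→Machine M1 (946 ops/s), Onyx→Machine M5 (2131 ops/s), Harbor→Machine M4 (2185 ops/s), Umbra→Machine M2 (2364 ops/s), Nimbus→Machine M3 (2399 ops/s) — total 1709+946+2131+2185+2364+2399 = 11734 ops/s.
Row-greedy (each tenant in turn takes its best remaining instance) gives 11365 ops/s, worse by 369.

Maximum total: 11734 ops/s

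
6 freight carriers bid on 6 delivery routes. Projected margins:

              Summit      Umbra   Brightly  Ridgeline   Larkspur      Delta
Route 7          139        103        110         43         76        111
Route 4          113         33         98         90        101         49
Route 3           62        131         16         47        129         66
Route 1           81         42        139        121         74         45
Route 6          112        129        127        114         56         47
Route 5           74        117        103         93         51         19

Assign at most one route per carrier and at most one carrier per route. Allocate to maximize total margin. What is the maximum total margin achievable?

Maximum total: $723k

Optimal: Summit→Route 4 ($113k), Umbra→Route 5 ($117k), Brightly→Route 1 ($139k), Ridgeline→Route 6 ($114k), Larkspur→Route 3 ($129k), Delta→Route 7 ($111k) — total 113+117+139+114+129+111 = $723k.
Max-entry greedy (repeatedly take the single best remaining cell) gives $643k, worse by 80.
Swapping Delta↔Umbra (Delta→Route 5 $19k, Umbra→Route 7 $103k) loses 106.
Every other assignment is strictly worse.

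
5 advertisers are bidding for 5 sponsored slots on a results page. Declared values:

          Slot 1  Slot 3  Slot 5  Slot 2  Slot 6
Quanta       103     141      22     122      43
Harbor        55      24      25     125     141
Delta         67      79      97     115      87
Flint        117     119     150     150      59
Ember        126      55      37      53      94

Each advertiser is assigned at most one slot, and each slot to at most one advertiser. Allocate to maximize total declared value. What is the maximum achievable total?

Treat this as an assignment problem: match each advertiser to one slot.
Optimal: Quanta→Slot 3 ($141), Harbor→Slot 6 ($141), Delta→Slot 2 ($115), Flint→Slot 5 ($150), Ember→Slot 1 ($126) — total 141+141+115+150+126 = $673.
Column-greedy (each slot in turn goes to its best remaining advertiser) gives $629, worse by 44.
Next-best assignment: Quanta→Slot 3, Harbor→Slot 6, Delta→Slot 5, Flint→Slot 2, Ember→Slot 1 = $655.
No other one-to-one assignment exceeds $673.

Max total: $673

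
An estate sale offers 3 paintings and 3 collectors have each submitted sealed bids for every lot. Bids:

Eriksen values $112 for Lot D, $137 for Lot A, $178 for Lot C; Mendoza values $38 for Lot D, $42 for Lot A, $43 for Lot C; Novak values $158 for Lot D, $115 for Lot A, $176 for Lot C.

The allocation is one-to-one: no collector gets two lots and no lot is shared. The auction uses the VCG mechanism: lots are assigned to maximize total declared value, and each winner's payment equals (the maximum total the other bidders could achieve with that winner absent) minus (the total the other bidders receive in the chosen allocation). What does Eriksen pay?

Eriksen pays $18.

Efficient allocation: Eriksen→Lot C ($178), Mendoza→Lot A ($42), Novak→Lot D ($158); total welfare W = $378.
Eriksen receives Lot C at value $178, so the others get W − 178 = $200.
Without Eriksen: best allocation of the remaining 2 bidders over all 3 lots is Mendoza→Lot A ($42), Novak→Lot C ($176), total $218.
VCG payment = (others' best without Eriksen) − (others' welfare with Eriksen) = 218 − 200 = $18.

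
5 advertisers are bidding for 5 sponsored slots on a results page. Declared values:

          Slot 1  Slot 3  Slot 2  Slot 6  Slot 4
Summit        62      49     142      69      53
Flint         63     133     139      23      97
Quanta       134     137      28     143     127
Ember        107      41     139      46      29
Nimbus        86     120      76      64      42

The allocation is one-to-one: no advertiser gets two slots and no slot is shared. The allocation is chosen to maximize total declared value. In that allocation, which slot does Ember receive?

Treat this as an assignment problem: match each advertiser to one slot.
Optimal: Summit→Slot 2 ($142), Flint→Slot 4 ($97), Quanta→Slot 6 ($143), Ember→Slot 1 ($107), Nimbus→Slot 3 ($120) — total 142+97+143+107+120 = $609.
Row-greedy (each advertiser in turn takes its best remaining slot) gives $567, worse by 42.
Next-best assignment: Summit→Slot 2, Flint→Slot 3, Quanta→Slot 4, Ember→Slot 1, Nimbus→Slot 6 = $573.
Ember's own top slot is Slot 2 ($139), but forcing Ember→Slot 2 and reassigning the rest optimally gives only $561 — worse by 48.

Ember receives Slot 1.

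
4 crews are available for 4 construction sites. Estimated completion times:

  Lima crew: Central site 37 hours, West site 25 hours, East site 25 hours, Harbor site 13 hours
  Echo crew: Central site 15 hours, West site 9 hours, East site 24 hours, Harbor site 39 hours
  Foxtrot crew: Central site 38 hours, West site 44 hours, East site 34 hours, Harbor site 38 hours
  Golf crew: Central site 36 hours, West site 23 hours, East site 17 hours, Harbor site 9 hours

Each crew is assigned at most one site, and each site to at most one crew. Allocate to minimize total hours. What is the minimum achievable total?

Minimum total: 77 hours

Optimal: Lima crew→Harbor site (13 hours), Echo crew→West site (9 hours), Foxtrot crew→Central site (38 hours), Golf crew→East site (17 hours) — total 13+9+38+17 = 77 hours.
Column-greedy (each site in turn goes to its cheapest remaining crew) gives 101 hours, worse by 24.
Swapping Echo crew↔Foxtrot crew (Echo crew→Central site 15 hours, Foxtrot crew→West site 44 hours) adds 12.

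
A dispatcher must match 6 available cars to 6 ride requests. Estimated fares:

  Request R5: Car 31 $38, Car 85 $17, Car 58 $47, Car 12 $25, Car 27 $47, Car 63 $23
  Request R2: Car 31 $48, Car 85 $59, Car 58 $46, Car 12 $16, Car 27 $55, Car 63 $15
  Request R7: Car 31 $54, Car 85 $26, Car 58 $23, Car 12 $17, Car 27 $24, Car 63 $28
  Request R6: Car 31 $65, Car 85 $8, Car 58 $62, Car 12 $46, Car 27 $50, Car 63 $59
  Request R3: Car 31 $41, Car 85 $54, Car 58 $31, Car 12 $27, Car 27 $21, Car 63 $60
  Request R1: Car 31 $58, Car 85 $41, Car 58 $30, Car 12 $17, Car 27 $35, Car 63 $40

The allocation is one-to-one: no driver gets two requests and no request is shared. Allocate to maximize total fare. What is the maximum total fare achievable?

Max total: $303

Optimal: Car 31→Request R7 ($54), Car 85→Request R1 ($41), Car 58→Request R5 ($47), Car 12→Request R6 ($46), Car 27→Request R2 ($55), Car 63→Request R3 ($60) — total 54+41+47+46+55+60 = $303.
Max-entry greedy (repeatedly take the single best remaining cell) gives $283, worse by 20.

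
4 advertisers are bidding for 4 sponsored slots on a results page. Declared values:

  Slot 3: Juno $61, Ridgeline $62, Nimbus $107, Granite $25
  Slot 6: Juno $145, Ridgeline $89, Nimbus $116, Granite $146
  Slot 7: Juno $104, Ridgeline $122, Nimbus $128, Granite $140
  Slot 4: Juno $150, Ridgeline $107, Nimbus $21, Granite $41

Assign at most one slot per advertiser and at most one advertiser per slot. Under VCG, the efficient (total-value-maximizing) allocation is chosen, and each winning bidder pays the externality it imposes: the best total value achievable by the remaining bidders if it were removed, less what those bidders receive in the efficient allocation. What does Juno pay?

Juno pays $6.

Efficient allocation: Juno→Slot 4 ($150), Ridgeline→Slot 7 ($122), Nimbus→Slot 3 ($107), Granite→Slot 6 ($146); total welfare W = $525.
Juno receives Slot 4 at value $150, so the others get W − 150 = $375.
Without Juno: best allocation of the remaining 3 bidders over all 4 slots is Ridgeline→Slot 4 ($107), Nimbus→Slot 7 ($128), Granite→Slot 6 ($146), total $381.
VCG payment = (others' best without Juno) − (others' welfare with Juno) = 381 − 375 = $6.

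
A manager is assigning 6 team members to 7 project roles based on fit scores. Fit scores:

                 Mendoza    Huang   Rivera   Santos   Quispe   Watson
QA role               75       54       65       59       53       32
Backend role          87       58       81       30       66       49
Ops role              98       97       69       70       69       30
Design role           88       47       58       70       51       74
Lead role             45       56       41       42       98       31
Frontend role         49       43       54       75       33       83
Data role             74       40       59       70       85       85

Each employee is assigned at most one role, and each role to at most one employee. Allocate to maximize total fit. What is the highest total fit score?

Max total: 524 pts

Optimal: Mendoza→Design role (88 pts), Huang→Ops role (97 pts), Rivera→Backend role (81 pts), Santos→Frontend role (75 pts), Quispe→Lead role (98 pts), Watson→Data role (85 pts) — total 88+97+81+75+98+85 = 524 pts.
Column-greedy (each role in turn goes to its best remaining employee) gives 500 pts, worse by 24.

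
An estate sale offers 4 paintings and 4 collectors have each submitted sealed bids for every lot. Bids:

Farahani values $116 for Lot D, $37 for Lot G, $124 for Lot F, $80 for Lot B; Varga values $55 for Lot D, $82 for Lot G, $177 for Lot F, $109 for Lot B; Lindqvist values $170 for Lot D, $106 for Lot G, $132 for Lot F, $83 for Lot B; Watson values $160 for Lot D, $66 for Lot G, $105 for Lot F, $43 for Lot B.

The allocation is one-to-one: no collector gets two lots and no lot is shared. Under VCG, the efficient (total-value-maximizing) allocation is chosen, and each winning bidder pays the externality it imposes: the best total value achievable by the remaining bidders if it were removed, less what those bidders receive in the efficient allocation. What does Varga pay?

Efficient allocation: Farahani→Lot B ($80), Varga→Lot F ($177), Lindqvist→Lot G ($106), Watson→Lot D ($160); total welfare W = $523.
Varga receives Lot F at value $177, so the others get W − 177 = $346.
Without Varga: best allocation of the remaining 3 bidders over all 4 lots is Farahani→Lot F ($124), Lindqvist→Lot G ($106), Watson→Lot D ($160), total $390.
VCG payment = (others' best without Varga) − (others' welfare with Varga) = 390 − 346 = $44.

Varga pays $44.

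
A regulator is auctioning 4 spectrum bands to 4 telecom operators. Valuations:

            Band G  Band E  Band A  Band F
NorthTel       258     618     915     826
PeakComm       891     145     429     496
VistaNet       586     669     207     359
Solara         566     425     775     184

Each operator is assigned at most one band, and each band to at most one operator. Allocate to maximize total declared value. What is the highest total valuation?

Optimal: NorthTel→Band F ($826M), PeakComm→Band G ($891M), VistaNet→Band E ($669M), Solara→Band A ($775M) — total 826+891+669+775 = $3161M.
Max-entry greedy (repeatedly take the single best remaining cell) gives $2659M, worse by 502.
Checked against all permutations: $3161M is optimal.

Maximum total: $3161M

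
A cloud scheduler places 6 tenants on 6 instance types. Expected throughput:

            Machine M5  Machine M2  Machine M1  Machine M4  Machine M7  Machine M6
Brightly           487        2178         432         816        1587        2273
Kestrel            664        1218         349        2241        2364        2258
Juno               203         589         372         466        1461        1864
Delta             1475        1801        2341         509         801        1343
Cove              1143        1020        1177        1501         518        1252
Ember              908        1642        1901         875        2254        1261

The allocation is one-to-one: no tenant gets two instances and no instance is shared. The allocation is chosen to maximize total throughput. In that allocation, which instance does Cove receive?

This is a one-to-one assignment (maximum-weight bipartite matching).
Optimal: Brightly→Machine M2 (2178 ops/s), Kestrel→Machine M4 (2241 ops/s), Juno→Machine M6 (1864 ops/s), Delta→Machine M1 (2341 ops/s), Cove→Machine M5 (1143 ops/s), Ember→Machine M7 (2254 ops/s) — total 2178+2241+1864+2341+1143+2254 = 12021 ops/s.
Row-greedy (each tenant in turn takes its best remaining instance) gives 9976 ops/s, worse by 2045.
Every other assignment is strictly worse.
Cove's own top instance is Machine M4 (1501 ops/s), but forcing Cove→Machine M4 and reassigning the rest optimally gives only 11283 ops/s — worse by 738.

Cove receives Machine M5.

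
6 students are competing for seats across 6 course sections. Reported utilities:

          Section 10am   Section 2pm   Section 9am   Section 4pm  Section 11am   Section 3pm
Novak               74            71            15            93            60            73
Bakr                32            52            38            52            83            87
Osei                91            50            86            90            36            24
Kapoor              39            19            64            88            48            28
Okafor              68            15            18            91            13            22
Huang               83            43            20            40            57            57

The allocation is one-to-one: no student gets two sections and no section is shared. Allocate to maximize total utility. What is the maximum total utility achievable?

Max total: 466 points

Treat this as an assignment problem: match each student to one section.
Optimal: Novak→Section 2pm (71 points), Bakr→Section 3pm (87 points), Osei→Section 9am (86 points), Kapoor→Section 11am (48 points), Okafor→Section 4pm (91 points), Huang→Section 10am (83 points) — total 71+87+86+48+91+83 = 466 points.
Column-greedy (each section in turn goes to its best remaining student) gives 457 points, worse by 9.
Swapping Novak↔Bakr (Novak→Section 3pm 73 points, Bakr→Section 2pm 52 points) loses 33.
Checked against all permutations: 466 points is optimal.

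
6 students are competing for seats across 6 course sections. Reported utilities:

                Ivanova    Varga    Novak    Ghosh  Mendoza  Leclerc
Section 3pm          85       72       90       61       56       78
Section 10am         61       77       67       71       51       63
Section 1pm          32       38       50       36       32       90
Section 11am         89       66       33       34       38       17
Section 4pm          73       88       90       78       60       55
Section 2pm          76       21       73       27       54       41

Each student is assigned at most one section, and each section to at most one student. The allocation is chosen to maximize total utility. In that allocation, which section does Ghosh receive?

Treat this as an assignment problem: match each student to one section.
Optimal: Ivanova→Section 11am (89 points), Varga→Section 4pm (88 points), Novak→Section 3pm (90 points), Ghosh→Section 10am (71 points), Mendoza→Section 2pm (54 points), Leclerc→Section 1pm (90 points) — total 89+88+90+71+54+90 = 482 points.
Column-greedy (each section in turn goes to its best remaining student) gives 478 points, worse by 4.
Next-best assignment: Ivanova→Section 11am, Varga→Section 10am, Novak→Section 3pm, Ghosh→Section 4pm, Mendoza→Section 2pm, Leclerc→Section 1pm = 478 points.
Swapping Novak↔Ghosh (Novak→Section 10am 67 points, Ghosh→Section 3pm 61 points) loses 33.
No other one-to-one assignment exceeds 482 points.
Ghosh's own top section is Section 4pm (78 points), but forcing Ghosh→Section 4pm and reassigning the rest optimally gives only 478 points — worse by 4.

Ghosh receives Section 10am.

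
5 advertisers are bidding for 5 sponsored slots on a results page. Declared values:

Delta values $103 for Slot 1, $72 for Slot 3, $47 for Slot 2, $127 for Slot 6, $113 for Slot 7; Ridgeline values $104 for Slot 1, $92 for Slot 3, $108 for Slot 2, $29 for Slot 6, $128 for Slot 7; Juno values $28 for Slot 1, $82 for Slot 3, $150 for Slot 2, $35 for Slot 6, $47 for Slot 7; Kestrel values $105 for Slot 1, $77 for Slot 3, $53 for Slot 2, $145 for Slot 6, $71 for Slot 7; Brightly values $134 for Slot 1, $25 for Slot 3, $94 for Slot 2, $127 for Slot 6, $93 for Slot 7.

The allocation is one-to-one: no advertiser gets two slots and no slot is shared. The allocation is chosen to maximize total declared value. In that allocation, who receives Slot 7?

Optimal: Delta→Slot 7 ($113), Ridgeline→Slot 3 ($92), Juno→Slot 2 ($150), Kestrel→Slot 6 ($145), Brightly→Slot 1 ($134) — total 113+92+150+145+134 = $634.
Max-entry greedy (repeatedly take the single best remaining cell) gives $629, worse by 5.
Checked against all permutations: $634 is optimal.
Delta's own top slot is Slot 6 ($127), but forcing Delta→Slot 6 and reassigning the rest optimally gives only $616 — worse by 18.

Delta receives Slot 7.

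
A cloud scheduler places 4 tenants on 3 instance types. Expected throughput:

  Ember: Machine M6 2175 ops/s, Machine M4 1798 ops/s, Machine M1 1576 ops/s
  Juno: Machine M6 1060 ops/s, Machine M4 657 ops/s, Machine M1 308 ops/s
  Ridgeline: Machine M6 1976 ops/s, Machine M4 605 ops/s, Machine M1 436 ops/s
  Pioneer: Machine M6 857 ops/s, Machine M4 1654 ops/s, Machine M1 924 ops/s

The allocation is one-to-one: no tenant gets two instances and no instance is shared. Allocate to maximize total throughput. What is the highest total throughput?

Maximum total: 5206 ops/s

Optimal: Ridgeline→Machine M6 (1976 ops/s), Pioneer→Machine M4 (1654 ops/s), Ember→Machine M1 (1576 ops/s) — total 1976+1654+1576 = 5206 ops/s.
Row-greedy (each tenant in turn takes its best remaining instance) gives 3268 ops/s, worse by 1938.
Next-best assignment: Ridgeline→Machine M6, Ember→Machine M4, Pioneer→Machine M1 = 4698 ops/s.
Swapping Pioneer↔Ridgeline (Pioneer→Machine M6 857 ops/s, Ridgeline→Machine M4 605 ops/s) loses 2168.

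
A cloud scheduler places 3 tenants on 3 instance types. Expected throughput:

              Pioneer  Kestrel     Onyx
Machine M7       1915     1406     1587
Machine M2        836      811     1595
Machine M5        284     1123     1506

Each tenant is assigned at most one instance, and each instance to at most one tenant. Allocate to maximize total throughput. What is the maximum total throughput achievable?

Max total: 4633 ops/s

Optimal: Pioneer→Machine M7 (1915 ops/s), Kestrel→Machine M5 (1123 ops/s), Onyx→Machine M2 (1595 ops/s) — total 1915+1123+1595 = 4633 ops/s.
Next-best assignment: Pioneer→Machine M7, Kestrel→Machine M2, Onyx→Machine M5 = 4232 ops/s.
Swapping Kestrel↔Onyx (Kestrel→Machine M2 811 ops/s, Onyx→Machine M5 1506 ops/s) loses 401.
Every other assignment is strictly worse.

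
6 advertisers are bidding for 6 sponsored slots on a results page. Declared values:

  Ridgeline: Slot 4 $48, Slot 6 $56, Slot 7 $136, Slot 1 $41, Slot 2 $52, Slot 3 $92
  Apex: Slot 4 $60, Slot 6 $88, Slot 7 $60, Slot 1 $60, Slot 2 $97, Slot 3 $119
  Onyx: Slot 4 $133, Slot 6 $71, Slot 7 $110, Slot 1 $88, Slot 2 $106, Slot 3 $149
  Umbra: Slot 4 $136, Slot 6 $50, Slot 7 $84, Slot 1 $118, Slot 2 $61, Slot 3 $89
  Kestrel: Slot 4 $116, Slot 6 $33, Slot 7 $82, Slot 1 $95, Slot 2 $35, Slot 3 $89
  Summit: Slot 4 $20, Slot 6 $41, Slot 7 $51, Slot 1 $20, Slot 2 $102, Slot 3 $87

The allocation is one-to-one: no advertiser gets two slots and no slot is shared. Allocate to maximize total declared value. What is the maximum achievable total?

Optimal: Ridgeline→Slot 7 ($136), Apex→Slot 6 ($88), Onyx→Slot 3 ($149), Umbra→Slot 1 ($118), Kestrel→Slot 4 ($116), Summit→Slot 2 ($102) — total 136+88+149+118+116+102 = $709.
Swapping Kestrel↔Onyx (Kestrel→Slot 3 $89, Onyx→Slot 4 $133) loses 43.

Max total: $709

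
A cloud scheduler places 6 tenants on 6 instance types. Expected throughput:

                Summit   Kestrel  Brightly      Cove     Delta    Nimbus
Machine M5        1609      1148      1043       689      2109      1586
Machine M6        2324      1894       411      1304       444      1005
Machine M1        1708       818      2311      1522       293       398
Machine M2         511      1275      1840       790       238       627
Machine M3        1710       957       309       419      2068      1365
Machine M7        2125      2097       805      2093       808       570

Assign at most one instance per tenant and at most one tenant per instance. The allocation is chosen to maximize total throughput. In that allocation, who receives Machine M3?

Delta receives Machine M3.

This is a one-to-one assignment (maximum-weight bipartite matching).
Optimal: Summit→Machine M6 (2324 ops/s), Kestrel→Machine M2 (1275 ops/s), Brightly→Machine M1 (2311 ops/s), Cove→Machine M7 (2093 ops/s), Delta→Machine M3 (2068 ops/s), Nimbus→Machine M5 (1586 ops/s) — total 2324+1275+2311+2093+2068+1586 = 11657 ops/s.
Row-greedy (each tenant in turn takes its best remaining instance) gives 10996 ops/s, worse by 661.
Next-best assignment: Summit→Machine M6, Kestrel→Machine M2, Brightly→Machine M1, Cove→Machine M7, Delta→Machine M5, Nimbus→Machine M3 = 11477 ops/s.
Delta's own top instance is Machine M5 (2109 ops/s), but forcing Delta→Machine M5 and reassigning the rest optimally gives only 11477 ops/s — worse by 180.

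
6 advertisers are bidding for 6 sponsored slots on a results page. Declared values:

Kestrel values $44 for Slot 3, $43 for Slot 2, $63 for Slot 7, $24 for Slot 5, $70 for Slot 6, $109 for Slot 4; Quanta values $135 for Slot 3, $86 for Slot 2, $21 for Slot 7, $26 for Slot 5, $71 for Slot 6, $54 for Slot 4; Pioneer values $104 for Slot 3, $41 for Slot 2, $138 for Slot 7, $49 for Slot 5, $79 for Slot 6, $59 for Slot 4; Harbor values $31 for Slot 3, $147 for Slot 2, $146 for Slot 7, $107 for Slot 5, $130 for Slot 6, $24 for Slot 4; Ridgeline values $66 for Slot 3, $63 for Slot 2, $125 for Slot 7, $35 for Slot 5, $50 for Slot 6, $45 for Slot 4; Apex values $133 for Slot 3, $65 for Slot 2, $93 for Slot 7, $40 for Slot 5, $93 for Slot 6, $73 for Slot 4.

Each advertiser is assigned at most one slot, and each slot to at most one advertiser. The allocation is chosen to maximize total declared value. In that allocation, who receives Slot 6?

Treat this as an assignment problem: match each advertiser to one slot.
Optimal: Kestrel→Slot 4 ($109), Quanta→Slot 3 ($135), Pioneer→Slot 5 ($49), Harbor→Slot 2 ($147), Ridgeline→Slot 7 ($125), Apex→Slot 6 ($93) — total 109+135+49+147+125+93 = $658.
Next-best assignment: Kestrel→Slot 4, Quanta→Slot 3, Pioneer→Slot 7, Harbor→Slot 2, Ridgeline→Slot 5, Apex→Slot 6 = $657.
Swapping Quanta↔Pioneer (Quanta→Slot 5 $26, Pioneer→Slot 3 $104) loses 54.
Checked against all permutations: $658 is optimal.
Apex's own top slot is Slot 3 ($133), but forcing Apex→Slot 3 and reassigning the rest optimally gives only $639 — worse by 19.

Apex receives Slot 6.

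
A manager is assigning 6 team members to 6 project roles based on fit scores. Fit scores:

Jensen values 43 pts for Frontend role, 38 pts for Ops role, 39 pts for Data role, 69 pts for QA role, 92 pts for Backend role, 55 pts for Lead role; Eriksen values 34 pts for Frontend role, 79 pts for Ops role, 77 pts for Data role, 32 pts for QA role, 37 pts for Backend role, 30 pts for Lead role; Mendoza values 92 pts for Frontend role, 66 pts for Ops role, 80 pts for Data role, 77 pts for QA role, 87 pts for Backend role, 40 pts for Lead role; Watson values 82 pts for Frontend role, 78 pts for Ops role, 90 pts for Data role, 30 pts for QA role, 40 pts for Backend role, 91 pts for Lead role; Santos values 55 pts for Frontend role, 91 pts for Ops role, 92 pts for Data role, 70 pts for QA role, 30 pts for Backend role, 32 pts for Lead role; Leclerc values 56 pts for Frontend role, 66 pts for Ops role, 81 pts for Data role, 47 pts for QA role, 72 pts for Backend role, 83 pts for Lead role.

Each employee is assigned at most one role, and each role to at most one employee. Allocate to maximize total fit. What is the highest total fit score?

Max total: 506 pts

Optimal: Jensen→Backend role (92 pts), Eriksen→Ops role (79 pts), Mendoza→Frontend role (92 pts), Watson→Data role (90 pts), Santos→QA role (70 pts), Leclerc→Lead role (83 pts) — total 92+79+92+90+70+83 = 506 pts.
Column-greedy (each role in turn goes to its best remaining employee) gives 444 pts, worse by 62.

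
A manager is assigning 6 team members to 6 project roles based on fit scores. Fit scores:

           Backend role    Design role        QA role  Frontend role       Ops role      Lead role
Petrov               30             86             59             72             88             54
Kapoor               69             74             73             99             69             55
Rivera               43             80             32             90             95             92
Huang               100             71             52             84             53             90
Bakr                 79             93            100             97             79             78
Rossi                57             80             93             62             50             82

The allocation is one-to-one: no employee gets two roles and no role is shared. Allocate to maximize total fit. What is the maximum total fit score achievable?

This is a one-to-one assignment (maximum-weight bipartite matching).
Optimal: Petrov→Ops role (88 pts), Kapoor→Frontend role (99 pts), Rivera→Lead role (92 pts), Huang→Backend role (100 pts), Bakr→Design role (93 pts), Rossi→QA role (93 pts) — total 88+99+92+100+93+93 = 565 pts.
Checked against all permutations: 565 pts is optimal.

Maximum total: 565 pts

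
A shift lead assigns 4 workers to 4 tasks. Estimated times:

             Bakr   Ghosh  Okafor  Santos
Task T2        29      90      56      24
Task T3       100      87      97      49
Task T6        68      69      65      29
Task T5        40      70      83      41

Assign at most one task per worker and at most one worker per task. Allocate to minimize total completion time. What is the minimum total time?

Minimum total: 212 min

This is a one-to-one assignment (minimum-cost bipartite matching).
Optimal: Bakr→Task T5 (40 min), Ghosh→Task T3 (87 min), Okafor→Task T2 (56 min), Santos→Task T6 (29 min) — total 40+87+56+29 = 212 min.
Row-greedy (each worker in turn takes its cheapest remaining task) gives 230 min, worse by 18.
Next-best assignment: Bakr→Task T2, Ghosh→Task T5, Okafor→Task T6, Santos→Task T3 = 213 min.
Swapping Santos↔Ghosh (Santos→Task T3 49 min, Ghosh→Task T6 69 min) adds 2.
Every other assignment is strictly worse.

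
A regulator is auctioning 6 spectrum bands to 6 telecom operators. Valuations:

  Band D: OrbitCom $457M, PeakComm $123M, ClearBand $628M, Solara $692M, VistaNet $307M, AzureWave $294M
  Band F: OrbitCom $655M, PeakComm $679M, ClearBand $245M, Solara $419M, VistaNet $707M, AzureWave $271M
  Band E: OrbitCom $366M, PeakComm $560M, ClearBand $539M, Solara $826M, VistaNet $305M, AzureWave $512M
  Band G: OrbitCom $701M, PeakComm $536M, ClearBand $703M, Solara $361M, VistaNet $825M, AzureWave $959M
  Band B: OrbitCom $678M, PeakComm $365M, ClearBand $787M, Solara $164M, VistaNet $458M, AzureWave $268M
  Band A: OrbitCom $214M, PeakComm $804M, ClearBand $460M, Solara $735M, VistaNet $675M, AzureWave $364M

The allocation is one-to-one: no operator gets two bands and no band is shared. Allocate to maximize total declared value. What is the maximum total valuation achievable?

Max total: $4602M

Treat this as an assignment problem: match each operator to one band.
Optimal: OrbitCom→Band B ($678M), PeakComm→Band A ($804M), ClearBand→Band D ($628M), Solara→Band E ($826M), VistaNet→Band F ($707M), AzureWave→Band G ($959M) — total 678+804+628+826+707+959 = $4602M.
Column-greedy (each band in turn goes to its best remaining operator) gives $3919M, worse by 683.
Swapping ClearBand↔PeakComm (ClearBand→Band A $460M, PeakComm→Band D $123M) loses 849.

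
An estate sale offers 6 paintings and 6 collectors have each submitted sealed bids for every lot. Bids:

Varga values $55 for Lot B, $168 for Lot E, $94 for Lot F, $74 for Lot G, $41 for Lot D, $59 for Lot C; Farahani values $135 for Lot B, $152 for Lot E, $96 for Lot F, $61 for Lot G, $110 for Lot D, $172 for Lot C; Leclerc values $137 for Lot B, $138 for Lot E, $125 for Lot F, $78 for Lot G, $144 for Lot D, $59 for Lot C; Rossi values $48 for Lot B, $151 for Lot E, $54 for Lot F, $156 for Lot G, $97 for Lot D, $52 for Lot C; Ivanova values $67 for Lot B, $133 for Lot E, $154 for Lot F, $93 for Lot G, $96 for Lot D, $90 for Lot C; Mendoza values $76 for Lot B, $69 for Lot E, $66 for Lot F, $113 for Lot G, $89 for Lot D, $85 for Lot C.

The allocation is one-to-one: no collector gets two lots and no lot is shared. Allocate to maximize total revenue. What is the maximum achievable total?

This is a one-to-one assignment (maximum-weight bipartite matching).
Optimal: Varga→Lot E ($168), Farahani→Lot C ($172), Leclerc→Lot B ($137), Rossi→Lot G ($156), Ivanova→Lot F ($154), Mendoza→Lot D ($89) — total 168+172+137+156+154+89 = $876.
Row-greedy (each collector in turn takes its best remaining lot) gives $870, worse by 6.

Max total: $876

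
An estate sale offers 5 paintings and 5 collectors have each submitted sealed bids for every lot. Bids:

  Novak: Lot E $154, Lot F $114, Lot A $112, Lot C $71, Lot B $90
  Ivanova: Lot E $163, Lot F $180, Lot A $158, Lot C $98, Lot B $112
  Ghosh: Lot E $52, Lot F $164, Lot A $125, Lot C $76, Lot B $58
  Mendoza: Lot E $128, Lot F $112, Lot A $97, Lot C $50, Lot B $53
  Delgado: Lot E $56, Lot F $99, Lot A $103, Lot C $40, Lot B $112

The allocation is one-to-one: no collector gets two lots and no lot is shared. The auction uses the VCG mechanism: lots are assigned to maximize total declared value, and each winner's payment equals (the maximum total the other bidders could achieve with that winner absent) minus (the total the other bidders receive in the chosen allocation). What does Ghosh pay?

Ghosh pays $69.

Efficient allocation: Novak→Lot E ($154), Ivanova→Lot A ($158), Ghosh→Lot F ($164), Mendoza→Lot C ($50), Delgado→Lot B ($112); total welfare W = $638.
Ghosh receives Lot F at value $164, so the others get W − 164 = $474.
Without Ghosh: best allocation of the remaining 4 bidders over all 5 lots is Novak→Lot E ($154), Ivanova→Lot F ($180), Mendoza→Lot A ($97), Delgado→Lot B ($112), total $543.
VCG payment = (others' best without Ghosh) − (others' welfare with Ghosh) = 543 − 474 = $69.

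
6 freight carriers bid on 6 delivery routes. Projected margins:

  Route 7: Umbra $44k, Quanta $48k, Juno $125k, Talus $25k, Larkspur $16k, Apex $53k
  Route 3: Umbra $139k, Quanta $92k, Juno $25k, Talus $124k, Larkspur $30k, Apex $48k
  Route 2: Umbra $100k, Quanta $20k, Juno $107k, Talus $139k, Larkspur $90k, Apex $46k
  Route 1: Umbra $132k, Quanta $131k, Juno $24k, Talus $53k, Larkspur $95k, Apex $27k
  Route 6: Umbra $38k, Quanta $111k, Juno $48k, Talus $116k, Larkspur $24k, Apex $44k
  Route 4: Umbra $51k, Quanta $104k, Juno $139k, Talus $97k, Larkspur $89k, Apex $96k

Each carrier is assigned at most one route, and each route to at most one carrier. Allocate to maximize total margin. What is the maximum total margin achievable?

Optimal: Umbra→Route 3 ($139k), Quanta→Route 6 ($111k), Juno→Route 7 ($125k), Talus→Route 2 ($139k), Larkspur→Route 1 ($95k), Apex→Route 4 ($96k) — total 139+111+125+139+95+96 = $705k.
Row-greedy (each carrier in turn takes its best remaining route) gives $625k, worse by 80.

Maximum total: $705k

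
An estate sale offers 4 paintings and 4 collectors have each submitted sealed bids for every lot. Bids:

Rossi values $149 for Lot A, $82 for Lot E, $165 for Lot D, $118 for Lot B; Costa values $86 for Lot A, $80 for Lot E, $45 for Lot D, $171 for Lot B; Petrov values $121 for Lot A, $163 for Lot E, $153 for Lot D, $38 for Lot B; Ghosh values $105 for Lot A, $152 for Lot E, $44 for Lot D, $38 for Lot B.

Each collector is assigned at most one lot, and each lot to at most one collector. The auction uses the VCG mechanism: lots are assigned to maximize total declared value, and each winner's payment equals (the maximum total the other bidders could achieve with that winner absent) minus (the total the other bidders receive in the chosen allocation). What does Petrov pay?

Efficient allocation: Rossi→Lot A ($149), Costa→Lot B ($171), Petrov→Lot D ($153), Ghosh→Lot E ($152); total welfare W = $625.
Petrov receives Lot D at value $153, so the others get W − 153 = $472.
Without Petrov: best allocation of the remaining 3 bidders over all 4 lots is Rossi→Lot D ($165), Costa→Lot B ($171), Ghosh→Lot E ($152), total $488.
VCG payment = (others' best without Petrov) − (others' welfare with Petrov) = 488 − 472 = $16.

Petrov pays $16.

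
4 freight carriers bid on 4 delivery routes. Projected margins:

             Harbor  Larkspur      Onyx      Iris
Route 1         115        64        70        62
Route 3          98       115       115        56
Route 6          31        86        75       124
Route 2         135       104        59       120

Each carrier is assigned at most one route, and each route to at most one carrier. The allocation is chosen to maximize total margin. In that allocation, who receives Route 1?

This is a one-to-one assignment (maximum-weight bipartite matching).
Optimal: Harbor→Route 1 ($115k), Larkspur→Route 2 ($104k), Onyx→Route 3 ($115k), Iris→Route 6 ($124k) — total 115+104+115+124 = $458k.
Column-greedy (each route in turn goes to its best remaining carrier) gives $413k, worse by 45.
Checked against all permutations: $458k is optimal.
Harbor's own top route is Route 2 ($135k), but forcing Harbor→Route 2 and reassigning the rest optimally gives only $444k — worse by 14.

Harbor receives Route 1.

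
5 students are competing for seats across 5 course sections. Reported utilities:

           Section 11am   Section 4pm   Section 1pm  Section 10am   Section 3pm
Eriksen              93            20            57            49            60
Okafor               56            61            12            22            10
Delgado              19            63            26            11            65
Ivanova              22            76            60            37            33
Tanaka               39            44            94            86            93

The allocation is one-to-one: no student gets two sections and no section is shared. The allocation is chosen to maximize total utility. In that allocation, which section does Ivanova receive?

Ivanova receives Section 1pm.

Optimal: Eriksen→Section 11am (93 points), Okafor→Section 4pm (61 points), Delgado→Section 3pm (65 points), Ivanova→Section 1pm (60 points), Tanaka→Section 10am (86 points) — total 93+61+65+60+86 = 365 points.
Column-greedy (each section in turn goes to its best remaining student) gives 350 points, worse by 15.
Ivanova's own top section is Section 4pm (76 points), but forcing Ivanova→Section 4pm and reassigning the rest optimally gives only 350 points — worse by 15.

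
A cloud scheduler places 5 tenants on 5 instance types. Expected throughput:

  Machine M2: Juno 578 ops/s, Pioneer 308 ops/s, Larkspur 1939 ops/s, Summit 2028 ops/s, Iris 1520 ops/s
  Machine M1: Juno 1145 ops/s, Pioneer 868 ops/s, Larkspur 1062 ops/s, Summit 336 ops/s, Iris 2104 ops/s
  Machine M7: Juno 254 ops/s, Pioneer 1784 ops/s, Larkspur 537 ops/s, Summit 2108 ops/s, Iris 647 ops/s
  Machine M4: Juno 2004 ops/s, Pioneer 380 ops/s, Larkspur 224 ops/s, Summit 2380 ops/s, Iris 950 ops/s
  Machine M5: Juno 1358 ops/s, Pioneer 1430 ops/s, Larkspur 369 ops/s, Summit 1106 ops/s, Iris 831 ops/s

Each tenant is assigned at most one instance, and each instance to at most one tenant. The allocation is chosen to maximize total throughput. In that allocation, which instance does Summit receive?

Summit receives Machine M7.

Treat this as an assignment problem: match each tenant to one instance.
Optimal: Juno→Machine M4 (2004 ops/s), Pioneer→Machine M5 (1430 ops/s), Larkspur→Machine M2 (1939 ops/s), Summit→Machine M7 (2108 ops/s), Iris→Machine M1 (2104 ops/s) — total 2004+1430+1939+2108+2104 = 9585 ops/s.
Column-greedy (each instance in turn goes to its best remaining tenant) gives 8289 ops/s, worse by 1296.
Swapping Summit↔Larkspur (Summit→Machine M2 2028 ops/s, Larkspur→Machine M7 537 ops/s) loses 1482.
No other one-to-one assignment exceeds 9585 ops/s.
Summit's own top instance is Machine M4 (2380 ops/s), but forcing Summit→Machine M4 and reassigning the rest optimally gives only 9565 ops/s — worse by 20.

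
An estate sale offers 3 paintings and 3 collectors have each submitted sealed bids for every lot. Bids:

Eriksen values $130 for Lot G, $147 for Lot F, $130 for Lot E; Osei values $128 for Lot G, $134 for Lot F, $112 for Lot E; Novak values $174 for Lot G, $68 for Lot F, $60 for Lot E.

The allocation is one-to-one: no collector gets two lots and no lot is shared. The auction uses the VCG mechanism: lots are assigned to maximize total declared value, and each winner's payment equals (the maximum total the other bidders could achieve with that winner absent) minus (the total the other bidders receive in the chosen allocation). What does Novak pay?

Novak pays $11.

Efficient allocation: Eriksen→Lot E ($130), Osei→Lot F ($134), Novak→Lot G ($174); total welfare W = $438.
Novak receives Lot G at value $174, so the others get W − 174 = $264.
Without Novak: best allocation of the remaining 2 bidders over all 3 lots is Eriksen→Lot F ($147), Osei→Lot G ($128), total $275.
VCG payment = (others' best without Novak) − (others' welfare with Novak) = 275 − 264 = $11.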